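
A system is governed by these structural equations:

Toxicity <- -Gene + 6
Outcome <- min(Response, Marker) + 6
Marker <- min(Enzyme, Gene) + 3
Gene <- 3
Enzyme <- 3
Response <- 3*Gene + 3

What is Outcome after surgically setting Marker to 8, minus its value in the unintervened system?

The intervention breaks the incoming arrows to Marker: Marker <- min(Enzyme, Gene) + 3 no longer applies, and Marker = 8.
Response = 3*Gene + 3  [with Gene=3]  = 12
Outcome = min(Response, Marker) + 6  [with Response=12, Marker=8]  = 14
Without intervention: Marker = min(Enzyme, Gene) + 3  [with Enzyme=3, Gene=3]  = 6; Response = 3*Gene + 3  [with Gene=3]  = 12; Outcome = min(Response, Marker) + 6  [with Response=12, Marker=6]  = 12.
Change = 14 − 12 = 2.

2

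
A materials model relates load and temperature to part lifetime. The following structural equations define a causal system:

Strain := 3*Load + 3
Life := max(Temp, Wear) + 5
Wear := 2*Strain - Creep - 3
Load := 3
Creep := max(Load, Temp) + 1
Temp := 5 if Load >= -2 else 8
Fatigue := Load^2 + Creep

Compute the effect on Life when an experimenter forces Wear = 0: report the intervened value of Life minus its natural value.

Under do(Wear=0), the mechanism Wear := 2*Strain - Creep - 3 is discarded; Wear is fixed at 0.
Temp = 5 if Load >= -2 else 8  [with Load=3]  = 5
Life = max(Temp, Wear) + 5  [with Temp=5, Wear=0]  = 10
Without intervention: Strain = 3*Load + 3  [with Load=3]  = 12; Temp = 5 if Load >= -2 else 8  [with Load=3]  = 5; Creep = max(Load, Temp) + 1  [with Load=3, Temp=5]  = 6; Wear = 2*Strain - Creep - 3  [with Strain=12, Creep=6]  = 15; Life = max(Temp, Wear) + 5  [with Temp=5, Wear=15]  = 20.
Change = 10 − 20 = -10.

-10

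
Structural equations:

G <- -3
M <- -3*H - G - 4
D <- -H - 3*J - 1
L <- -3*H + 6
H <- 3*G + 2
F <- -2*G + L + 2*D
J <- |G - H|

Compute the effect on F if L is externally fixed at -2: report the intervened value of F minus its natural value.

Under do(L=-2), the mechanism L <- -3*H + 6 is discarded; L is fixed at -2.
H = 3*G + 2  [with G=-3]  = -7
J = |G - H|  [with G=-3, H=-7]  = 4
D = -H - 3*J - 1  [with H=-7, J=4]  = -6
F = -2*G + L + 2*D  [with G=-3, L=-2, D=-6]  = -8
Without intervention: H = 3*G + 2  [with G=-3]  = -7; J = |G - H|  [with G=-3, H=-7]  = 4; L = -3*H + 6  [with H=-7]  = 27; D = -H - 3*J - 1  [with H=-7, J=4]  = -6; F = -2*G + L + 2*D  [with G=-3, L=27, D=-6]  = 21.
Change = -8 − 21 = -29.

-29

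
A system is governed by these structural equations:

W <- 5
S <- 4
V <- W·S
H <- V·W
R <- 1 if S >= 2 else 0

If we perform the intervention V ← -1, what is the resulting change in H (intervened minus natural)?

The intervention breaks the incoming arrows to V: V <- W·S no longer applies, and V = -1.
H = V·W  [with V=-1, W=5]  = -5
Without intervention: V = W·S  [with W=5, S=4]  = 20; H = V·W  [with V=20, W=5]  = 100.
Change = -5 − 100 = -105.

-105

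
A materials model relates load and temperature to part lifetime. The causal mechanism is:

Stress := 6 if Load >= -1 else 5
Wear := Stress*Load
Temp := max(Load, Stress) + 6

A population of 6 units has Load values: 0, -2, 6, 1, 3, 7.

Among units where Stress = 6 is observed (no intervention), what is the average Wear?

20.4

Conditioning on Stress=6 selects the 5 unit(s) with Load ∈ {0, 6, 1, 3, 7}. Their Wear values: 0, 36, 6, 18, 42. Mean = 20.4.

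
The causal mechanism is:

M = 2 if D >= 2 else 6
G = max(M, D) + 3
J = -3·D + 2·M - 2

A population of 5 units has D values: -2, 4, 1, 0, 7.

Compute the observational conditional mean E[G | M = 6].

Conditioning on M=6 selects the 3 unit(s) with D ∈ {-2, 1, 0}. Their G values: 9, 9, 9. Mean = 9.

9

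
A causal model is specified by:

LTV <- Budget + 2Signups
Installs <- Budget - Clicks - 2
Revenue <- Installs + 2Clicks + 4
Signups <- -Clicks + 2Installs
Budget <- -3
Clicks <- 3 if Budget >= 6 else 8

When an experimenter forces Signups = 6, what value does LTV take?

9

Under do(Signups=6), the mechanism Signups <- -Clicks + 2Installs is discarded; Signups is fixed at 6.
LTV = Budget + 2Signups  [with Budget=-3, Signups=6]  = 9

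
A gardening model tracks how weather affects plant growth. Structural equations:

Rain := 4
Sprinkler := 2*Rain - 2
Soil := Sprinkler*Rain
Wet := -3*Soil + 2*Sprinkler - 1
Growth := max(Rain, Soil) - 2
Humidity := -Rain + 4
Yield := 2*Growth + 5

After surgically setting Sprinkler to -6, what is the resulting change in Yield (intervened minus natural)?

-40

Under do(Sprinkler=-6), the mechanism Sprinkler := 2*Rain - 2 is discarded; Sprinkler is fixed at -6.
Soil = Sprinkler*Rain  [with Sprinkler=-6, Rain=4]  = -24
Growth = max(Rain, Soil) - 2  [with Rain=4, Soil=-24]  = 2
Yield = 2*Growth + 5  [with Growth=2]  = 9
Without intervention: Sprinkler = 2*Rain - 2  [with Rain=4]  = 6; Soil = Sprinkler*Rain  [with Sprinkler=6, Rain=4]  = 24; Growth = max(Rain, Soil) - 2  [with Rain=4, Soil=24]  = 22; Yield = 2*Growth + 5  [with Growth=22]  = 49.
Change = 9 − 49 = -40.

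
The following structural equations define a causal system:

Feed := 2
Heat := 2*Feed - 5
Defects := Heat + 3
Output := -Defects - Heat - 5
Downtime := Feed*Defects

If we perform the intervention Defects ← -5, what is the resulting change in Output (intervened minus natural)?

The intervention breaks the incoming arrows to Defects: Defects := Heat + 3 no longer applies, and Defects = -5.
Heat = 2*Feed - 5  [with Feed=2]  = -1
Output = -Defects - Heat - 5  [with Defects=-5, Heat=-1]  = 1
Without intervention: Heat = 2*Feed - 5  [with Feed=2]  = -1; Defects = Heat + 3  [with Heat=-1]  = 2; Output = -Defects - Heat - 5  [with Defects=2, Heat=-1]  = -6.
Change = 1 − (-6) = 7.

7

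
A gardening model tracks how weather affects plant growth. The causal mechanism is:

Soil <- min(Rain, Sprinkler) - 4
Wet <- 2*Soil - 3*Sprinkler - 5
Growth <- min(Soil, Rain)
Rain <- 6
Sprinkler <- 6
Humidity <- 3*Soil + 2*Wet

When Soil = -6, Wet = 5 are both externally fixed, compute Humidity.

-8

Setting Soil = -6, Wet = 5 by intervention discards those variables' equations.
Humidity = 3*Soil + 2*Wet  [with Soil=-6, Wet=5]  = -8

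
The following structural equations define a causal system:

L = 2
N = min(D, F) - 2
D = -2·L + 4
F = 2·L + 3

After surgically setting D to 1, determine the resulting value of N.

-1

The intervention breaks the incoming arrows to D: D = -2·L + 4 no longer applies, and D = 1.
F = 2·L + 3  [with L=2]  = 7
N = min(D, F) - 2  [with D=1, F=7]  = -1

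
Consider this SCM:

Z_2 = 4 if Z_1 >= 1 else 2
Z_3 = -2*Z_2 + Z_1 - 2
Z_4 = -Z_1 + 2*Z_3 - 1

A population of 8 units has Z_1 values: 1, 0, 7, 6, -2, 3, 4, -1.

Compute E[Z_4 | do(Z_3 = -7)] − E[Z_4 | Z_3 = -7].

-1.25

Under do(Z_3=-7), Z_3's equation is replaced by Z_3=-7 for every unit. Per-unit Z_4: -16, -15, -22, -21, -13, -18, -19, -14. Mean = -17.25.
Observing Z_3=-7 restricts to units where Z_3's equation naturally yields -7: Z_1 ∈ {3, -1}. In that subpopulation Z_4 = -18, -14, mean -16.
Difference = -17.25 − (-16) = -1.25.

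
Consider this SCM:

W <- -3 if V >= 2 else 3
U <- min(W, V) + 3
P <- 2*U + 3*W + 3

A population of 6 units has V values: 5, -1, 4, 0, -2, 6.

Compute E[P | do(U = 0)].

The intervention sets U=0 in all 6 units regardless of V. Recomputing P per unit gives -6, 12, -6, 12, 12, -6; average 3.

3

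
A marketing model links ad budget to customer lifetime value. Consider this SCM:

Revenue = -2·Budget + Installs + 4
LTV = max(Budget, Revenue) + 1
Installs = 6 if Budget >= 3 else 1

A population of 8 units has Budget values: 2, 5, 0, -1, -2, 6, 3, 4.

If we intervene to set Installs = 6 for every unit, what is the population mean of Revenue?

Every unit gets Installs=6 under the intervention. Revenue values become 6, 0, 10, 12, 14, -2, 4, 2; E[Revenue|do(Installs=6)] = 5.75.

5.75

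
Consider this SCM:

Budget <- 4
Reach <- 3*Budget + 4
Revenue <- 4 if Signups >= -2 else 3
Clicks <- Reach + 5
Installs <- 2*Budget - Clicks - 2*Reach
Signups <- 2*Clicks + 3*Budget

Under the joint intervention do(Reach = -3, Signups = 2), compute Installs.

The joint intervention fixes Reach = -3, Signups = 2, removing each variable's own equation.
Clicks = Reach + 5  [with Reach=-3]  = 2
Installs = 2*Budget - Clicks - 2*Reach  [with Budget=4, Clicks=2, Reach=-3]  = 12

12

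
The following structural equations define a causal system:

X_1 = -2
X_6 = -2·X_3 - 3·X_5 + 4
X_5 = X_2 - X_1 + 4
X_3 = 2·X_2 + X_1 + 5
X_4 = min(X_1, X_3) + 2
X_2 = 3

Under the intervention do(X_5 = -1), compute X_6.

-11

The intervention breaks the incoming arrows to X_5: X_5 = X_2 - X_1 + 4 no longer applies, and X_5 = -1.
X_3 = 2·X_2 + X_1 + 5  [with X_2=3, X_1=-2]  = 9
X_6 = -2·X_3 - 3·X_5 + 4  [with X_3=9, X_5=-1]  = -11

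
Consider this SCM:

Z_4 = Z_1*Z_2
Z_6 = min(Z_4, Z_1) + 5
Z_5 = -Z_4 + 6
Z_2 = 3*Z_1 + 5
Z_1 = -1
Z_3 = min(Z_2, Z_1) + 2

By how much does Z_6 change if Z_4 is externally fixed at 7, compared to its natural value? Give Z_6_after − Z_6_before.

Under do(Z_4=7), the mechanism Z_4 = Z_1*Z_2 is discarded; Z_4 is fixed at 7.
Z_6 = min(Z_4, Z_1) + 5  [with Z_4=7, Z_1=-1]  = 4
Without intervention: Z_2 = 3*Z_1 + 5  [with Z_1=-1]  = 2; Z_4 = Z_1*Z_2  [with Z_1=-1, Z_2=2]  = -2; Z_6 = min(Z_4, Z_1) + 5  [with Z_4=-2, Z_1=-1]  = 3.
Change = 4 − 3 = 1.

1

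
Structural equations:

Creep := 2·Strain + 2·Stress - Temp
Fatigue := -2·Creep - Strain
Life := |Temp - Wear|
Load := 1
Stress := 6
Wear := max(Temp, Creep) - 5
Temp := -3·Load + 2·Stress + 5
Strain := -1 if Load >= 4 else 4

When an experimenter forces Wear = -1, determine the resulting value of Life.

15

Intervening sets Wear = -1 and removes its equation (Wear := max(Temp, Creep) - 5).
Temp = -3·Load + 2·Stress + 5  [with Load=1, Stress=6]  = 14
Life = |Temp - Wear|  [with Temp=14, Wear=-1]  = 15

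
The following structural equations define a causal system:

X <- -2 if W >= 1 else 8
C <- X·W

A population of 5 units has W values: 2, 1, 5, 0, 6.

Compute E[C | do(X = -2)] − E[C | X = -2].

Every unit gets X=-2 under the intervention. C values become -4, -2, -10, 0, -12; E[C|do(X=-2)] = -5.6.
Observing X=-2 restricts to units where X's equation naturally yields -2: W ∈ {2, 1, 5, 6}. In that subpopulation C = -4, -2, -10, -12, mean -7.
Difference = -5.6 − (-7) = 1.4.

1.4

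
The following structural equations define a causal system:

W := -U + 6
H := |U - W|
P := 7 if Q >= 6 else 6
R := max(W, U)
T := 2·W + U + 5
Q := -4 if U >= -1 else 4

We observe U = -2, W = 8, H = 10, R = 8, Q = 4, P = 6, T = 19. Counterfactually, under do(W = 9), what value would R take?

9

Under do(W=9), the mechanism W := -U + 6 is discarded; W is fixed at 9.
R = max(W, U)  [with W=9, U=-2]  = 9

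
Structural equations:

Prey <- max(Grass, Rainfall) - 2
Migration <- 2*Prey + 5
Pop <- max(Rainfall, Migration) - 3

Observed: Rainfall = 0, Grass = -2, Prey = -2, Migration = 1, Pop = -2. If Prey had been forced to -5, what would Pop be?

do(Prey=-5) replaces the equation Prey <- max(Grass, Rainfall) - 2 with the constant Prey = -5.
Migration = 2*Prey + 5  [with Prey=-5]  = -5
Pop = max(Rainfall, Migration) - 3  [with Rainfall=0, Migration=-5]  = -3

-3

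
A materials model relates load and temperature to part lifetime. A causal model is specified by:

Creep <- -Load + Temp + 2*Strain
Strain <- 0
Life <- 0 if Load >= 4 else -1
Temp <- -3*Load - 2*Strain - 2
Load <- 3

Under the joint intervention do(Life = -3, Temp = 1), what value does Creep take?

-2

Under do(Life = -3, Temp = 1), each intervened variable's structural equation is replaced by its fixed value.
Creep = -Load + Temp + 2*Strain  [with Load=3, Temp=1, Strain=0]  = -2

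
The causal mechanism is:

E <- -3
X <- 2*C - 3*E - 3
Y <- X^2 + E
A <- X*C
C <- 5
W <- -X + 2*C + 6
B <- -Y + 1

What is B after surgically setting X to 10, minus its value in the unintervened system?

The intervention breaks the incoming arrows to X: X <- 2*C - 3*E - 3 no longer applies, and X = 10.
Y = X^2 + E  [with X=10, E=-3]  = 97
B = -Y + 1  [with Y=97]  = -96
Without intervention: X = 2*C - 3*E - 3  [with C=5, E=-3]  = 16; Y = X^2 + E  [with X=16, E=-3]  = 253; B = -Y + 1  [with Y=253]  = -252.
Change = -96 − (-252) = 156.

156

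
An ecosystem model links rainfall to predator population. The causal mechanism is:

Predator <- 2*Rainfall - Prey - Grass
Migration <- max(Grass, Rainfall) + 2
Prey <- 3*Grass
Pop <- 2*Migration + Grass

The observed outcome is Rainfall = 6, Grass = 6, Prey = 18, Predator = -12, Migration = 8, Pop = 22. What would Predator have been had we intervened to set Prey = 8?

-2

The intervention breaks the incoming arrows to Prey: Prey <- 3*Grass no longer applies, and Prey = 8.
Predator = 2*Rainfall - Prey - Grass  [with Rainfall=6, Prey=8, Grass=6]  = -2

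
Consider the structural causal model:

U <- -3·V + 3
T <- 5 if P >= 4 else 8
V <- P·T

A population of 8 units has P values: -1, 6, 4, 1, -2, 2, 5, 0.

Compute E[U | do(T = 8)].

-42

Every unit gets T=8 under the intervention. U values become 27, -141, -93, -21, 51, -45, -117, 3; E[U|do(T=8)] = -42.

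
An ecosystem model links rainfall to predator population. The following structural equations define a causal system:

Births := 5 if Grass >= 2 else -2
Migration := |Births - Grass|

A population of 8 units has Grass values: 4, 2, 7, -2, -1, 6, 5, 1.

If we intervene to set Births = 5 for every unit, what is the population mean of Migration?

The intervention sets Births=5 in all 8 units regardless of Grass. Recomputing Migration per unit gives 1, 3, 2, 7, 6, 1, 0, 4; average 3.

3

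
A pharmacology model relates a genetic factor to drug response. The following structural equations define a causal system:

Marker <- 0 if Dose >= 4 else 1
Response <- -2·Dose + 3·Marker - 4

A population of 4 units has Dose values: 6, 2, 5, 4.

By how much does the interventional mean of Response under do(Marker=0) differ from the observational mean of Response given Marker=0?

Every unit gets Marker=0 under the intervention. Response values become -16, -8, -14, -12; E[Response|do(Marker=0)] = -12.5.
E[Response|Marker=0] averages over only the 3 units with Marker=0 (Dose = 6, 5, 4): Response = -16, -14, -12, mean -14.
Difference = -12.5 − (-14) = 1.5.

1.5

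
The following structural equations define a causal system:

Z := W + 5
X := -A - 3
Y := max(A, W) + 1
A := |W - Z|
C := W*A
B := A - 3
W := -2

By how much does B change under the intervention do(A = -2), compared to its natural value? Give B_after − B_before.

The intervention breaks the incoming arrows to A: A := |W - Z| no longer applies, and A = -2.
B = A - 3  [with A=-2]  = -5
Without intervention: Z = W + 5  [with W=-2]  = 3; A = |W - Z|  [with W=-2, Z=3]  = 5; B = A - 3  [with A=5]  = 2.
Change = -5 − 2 = -7.

-7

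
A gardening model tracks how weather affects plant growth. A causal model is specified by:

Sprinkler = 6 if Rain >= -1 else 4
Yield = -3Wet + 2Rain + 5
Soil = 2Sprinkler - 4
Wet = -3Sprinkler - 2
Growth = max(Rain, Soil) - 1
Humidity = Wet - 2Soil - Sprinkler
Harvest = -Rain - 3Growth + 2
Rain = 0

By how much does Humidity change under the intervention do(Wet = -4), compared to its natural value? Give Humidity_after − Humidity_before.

16

Under do(Wet=-4), the mechanism Wet = -3Sprinkler - 2 is discarded; Wet is fixed at -4.
Sprinkler = 6 if Rain >= -1 else 4  [with Rain=0]  = 6
Soil = 2Sprinkler - 4  [with Sprinkler=6]  = 8
Humidity = Wet - 2Soil - Sprinkler  [with Wet=-4, Soil=8, Sprinkler=6]  = -26
Without intervention: Sprinkler = 6 if Rain >= -1 else 4  [with Rain=0]  = 6; Soil = 2Sprinkler - 4  [with Sprinkler=6]  = 8; Wet = -3Sprinkler - 2  [with Sprinkler=6]  = -20; Humidity = Wet - 2Soil - Sprinkler  [with Wet=-20, Soil=8, Sprinkler=6]  = -42.
Change = -26 − (-42) = 16.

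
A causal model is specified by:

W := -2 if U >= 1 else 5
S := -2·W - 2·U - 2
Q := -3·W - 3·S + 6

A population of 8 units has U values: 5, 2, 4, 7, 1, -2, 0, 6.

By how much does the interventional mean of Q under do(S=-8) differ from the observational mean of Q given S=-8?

Under do(S=-8), S's equation is replaced by S=-8 for every unit. Per-unit Q: 36, 36, 36, 36, 36, 15, 15, 36. Mean = 30.75.
E[Q|S=-8] averages over only the 2 units with S=-8 (U = 5, -2): Q = 36, 15, mean 25.5.
Difference = 30.75 − 25.5 = 5.25.

5.25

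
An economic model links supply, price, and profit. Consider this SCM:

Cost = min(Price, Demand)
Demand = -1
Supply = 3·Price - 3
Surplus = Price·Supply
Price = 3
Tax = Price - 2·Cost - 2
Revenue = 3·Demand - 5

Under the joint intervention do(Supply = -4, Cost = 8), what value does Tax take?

-15

Setting Supply = -4, Cost = 8 by intervention discards those variables' equations.
Tax = Price - 2·Cost - 2  [with Price=3, Cost=8]  = -15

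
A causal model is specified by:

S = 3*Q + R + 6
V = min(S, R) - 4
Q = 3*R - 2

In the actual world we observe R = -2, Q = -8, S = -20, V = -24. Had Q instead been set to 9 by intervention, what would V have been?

Under do(Q=9), the mechanism Q = 3*R - 2 is discarded; Q is fixed at 9.
S = 3*Q + R + 6  [with Q=9, R=-2]  = 31
V = min(S, R) - 4  [with S=31, R=-2]  = -6

-6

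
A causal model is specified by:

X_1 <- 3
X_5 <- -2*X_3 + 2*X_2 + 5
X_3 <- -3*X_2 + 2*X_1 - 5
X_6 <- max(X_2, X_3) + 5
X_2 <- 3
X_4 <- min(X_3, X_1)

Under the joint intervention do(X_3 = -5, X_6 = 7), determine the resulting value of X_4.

Setting X_3 = -5, X_6 = 7 by intervention discards those variables' equations.
X_4 = min(X_3, X_1)  [with X_3=-5, X_1=3]  = -5

-5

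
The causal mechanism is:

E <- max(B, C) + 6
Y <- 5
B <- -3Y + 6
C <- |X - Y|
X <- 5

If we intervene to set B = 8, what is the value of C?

0

Under do(B=8), the mechanism B <- -3Y + 6 is discarded; B is fixed at 8.
Since C is not a descendant of the intervened variable, it is unaffected.
C = |X - Y|  [with X=5, Y=5]  = 0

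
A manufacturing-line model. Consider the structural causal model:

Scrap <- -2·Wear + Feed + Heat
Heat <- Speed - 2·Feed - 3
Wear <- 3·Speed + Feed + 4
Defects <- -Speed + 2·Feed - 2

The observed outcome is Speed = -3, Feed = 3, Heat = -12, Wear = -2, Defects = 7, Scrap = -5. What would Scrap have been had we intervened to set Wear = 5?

-19

Under do(Wear=5), the mechanism Wear <- 3·Speed + Feed + 4 is discarded; Wear is fixed at 5.
Heat = Speed - 2·Feed - 3  [with Speed=-3, Feed=3]  = -12
Scrap = -2·Wear + Feed + Heat  [with Wear=5, Feed=3, Heat=-12]  = -19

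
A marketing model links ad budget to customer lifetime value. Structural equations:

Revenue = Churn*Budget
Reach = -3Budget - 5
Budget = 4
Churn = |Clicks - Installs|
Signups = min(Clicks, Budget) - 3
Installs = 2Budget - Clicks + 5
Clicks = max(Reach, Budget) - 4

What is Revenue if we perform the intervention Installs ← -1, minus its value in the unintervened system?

-48

The intervention breaks the incoming arrows to Installs: Installs = 2Budget - Clicks + 5 no longer applies, and Installs = -1.
Reach = -3Budget - 5  [with Budget=4]  = -17
Clicks = max(Reach, Budget) - 4  [with Reach=-17, Budget=4]  = 0
Churn = |Clicks - Installs|  [with Clicks=0, Installs=-1]  = 1
Revenue = Churn*Budget  [with Churn=1, Budget=4]  = 4
Without intervention: Reach = -3Budget - 5  [with Budget=4]  = -17; Clicks = max(Reach, Budget) - 4  [with Reach=-17, Budget=4]  = 0; Installs = 2Budget - Clicks + 5  [with Budget=4, Clicks=0]  = 13; Churn = |Clicks - Installs|  [with Clicks=0, Installs=13]  = 13; Revenue = Churn*Budget  [with Churn=13, Budget=4]  = 52.
Change = 4 − 52 = -48.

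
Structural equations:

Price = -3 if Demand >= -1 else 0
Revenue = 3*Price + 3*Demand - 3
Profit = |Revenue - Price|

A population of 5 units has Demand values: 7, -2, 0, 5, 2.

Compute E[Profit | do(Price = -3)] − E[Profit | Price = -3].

1.5

The intervention sets Price=-3 in all 5 units regardless of Demand. Recomputing Profit per unit gives 12, 15, 9, 6, 3; average 9.
Observing Price=-3 restricts to units where Price's equation naturally yields -3: Demand ∈ {7, 0, 5, 2}. In that subpopulation Profit = 12, 9, 6, 3, mean 7.5.
Difference = 9 − 7.5 = 1.5.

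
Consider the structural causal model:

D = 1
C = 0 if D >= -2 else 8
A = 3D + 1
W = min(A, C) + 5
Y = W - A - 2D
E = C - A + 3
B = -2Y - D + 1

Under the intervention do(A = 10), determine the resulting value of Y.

-7

do(A=10) replaces the equation A = 3D + 1 with the constant A = 10.
C = 0 if D >= -2 else 8  [with D=1]  = 0
W = min(A, C) + 5  [with A=10, C=0]  = 5
Y = W - A - 2D  [with W=5, A=10, D=1]  = -7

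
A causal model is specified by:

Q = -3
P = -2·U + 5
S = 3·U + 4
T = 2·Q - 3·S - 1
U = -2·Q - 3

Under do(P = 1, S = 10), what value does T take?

-37

Under do(P = 1, S = 10), each intervened variable's structural equation is replaced by its fixed value.
T = 2·Q - 3·S - 1  [with Q=-3, S=10]  = -37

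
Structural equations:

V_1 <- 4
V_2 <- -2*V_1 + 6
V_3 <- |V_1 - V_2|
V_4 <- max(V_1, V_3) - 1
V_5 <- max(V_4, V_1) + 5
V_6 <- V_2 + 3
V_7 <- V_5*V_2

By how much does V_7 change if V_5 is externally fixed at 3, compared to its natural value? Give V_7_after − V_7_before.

Under do(V_5=3), the mechanism V_5 <- max(V_4, V_1) + 5 is discarded; V_5 is fixed at 3.
V_2 = -2*V_1 + 6  [with V_1=4]  = -2
V_7 = V_5*V_2  [with V_5=3, V_2=-2]  = -6
Without intervention: V_2 = -2*V_1 + 6  [with V_1=4]  = -2; V_3 = |V_1 - V_2|  [with V_1=4, V_2=-2]  = 6; V_4 = max(V_1, V_3) - 1  [with V_1=4, V_3=6]  = 5; V_5 = max(V_4, V_1) + 5  [with V_4=5, V_1=4]  = 10; V_7 = V_5*V_2  [with V_5=10, V_2=-2]  = -20.
Change = -6 − (-20) = 14.

14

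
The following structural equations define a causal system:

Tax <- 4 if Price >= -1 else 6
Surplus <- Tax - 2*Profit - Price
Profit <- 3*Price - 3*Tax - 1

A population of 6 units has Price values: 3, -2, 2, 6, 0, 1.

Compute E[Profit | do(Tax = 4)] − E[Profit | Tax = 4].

Every unit gets Tax=4 under the intervention. Profit values become -4, -19, -7, 5, -13, -10; E[Profit|do(Tax=4)] = -8.
Conditioning on Tax=4 selects the 5 unit(s) with Price ∈ {3, 2, 6, 0, 1}. Their Profit values: -4, -7, 5, -13, -10. Mean = -5.8.
Difference = -8 − (-5.8) = -2.2.

-2.2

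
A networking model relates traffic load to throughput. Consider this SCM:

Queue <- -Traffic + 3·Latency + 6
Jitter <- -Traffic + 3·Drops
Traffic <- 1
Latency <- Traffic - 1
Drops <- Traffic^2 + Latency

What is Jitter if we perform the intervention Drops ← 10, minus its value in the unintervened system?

27

Intervening sets Drops = 10 and removes its equation (Drops <- Traffic^2 + Latency).
Jitter = -Traffic + 3·Drops  [with Traffic=1, Drops=10]  = 29
Without intervention: Latency = Traffic - 1  [with Traffic=1]  = 0; Drops = Traffic^2 + Latency  [with Traffic=1, Latency=0]  = 1; Jitter = -Traffic + 3·Drops  [with Traffic=1, Drops=1]  = 2.
Change = 29 − 2 = 27.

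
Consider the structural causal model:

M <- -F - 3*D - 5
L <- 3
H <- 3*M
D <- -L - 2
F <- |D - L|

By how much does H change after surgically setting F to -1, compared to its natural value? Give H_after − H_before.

do(F=-1) replaces the equation F <- |D - L| with the constant F = -1.
D = -L - 2  [with L=3]  = -5
M = -F - 3*D - 5  [with F=-1, D=-5]  = 11
H = 3*M  [with M=11]  = 33
Without intervention: D = -L - 2  [with L=3]  = -5; F = |D - L|  [with D=-5, L=3]  = 8; M = -F - 3*D - 5  [with F=8, D=-5]  = 2; H = 3*M  [with M=2]  = 6.
Change = 33 − 6 = 27.

27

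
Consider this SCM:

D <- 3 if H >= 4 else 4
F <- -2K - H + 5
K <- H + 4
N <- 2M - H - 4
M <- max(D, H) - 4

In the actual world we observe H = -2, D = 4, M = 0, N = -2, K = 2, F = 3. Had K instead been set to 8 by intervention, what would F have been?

-9

The intervention breaks the incoming arrows to K: K <- H + 4 no longer applies, and K = 8.
F = -2K - H + 5  [with K=8, H=-2]  = -9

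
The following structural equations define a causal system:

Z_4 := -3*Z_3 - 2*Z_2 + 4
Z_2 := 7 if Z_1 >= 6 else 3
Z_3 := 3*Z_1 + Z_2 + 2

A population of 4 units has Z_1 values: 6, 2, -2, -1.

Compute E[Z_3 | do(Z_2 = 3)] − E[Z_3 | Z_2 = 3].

4.75

Under do(Z_2=3), Z_2's equation is replaced by Z_2=3 for every unit. Per-unit Z_3: 23, 11, -1, 2. Mean = 8.75.
Conditioning on Z_2=3 selects the 3 unit(s) with Z_1 ∈ {2, -2, -1}. Their Z_3 values: 11, -1, 2. Mean = 4.
Difference = 8.75 − 4 = 4.75.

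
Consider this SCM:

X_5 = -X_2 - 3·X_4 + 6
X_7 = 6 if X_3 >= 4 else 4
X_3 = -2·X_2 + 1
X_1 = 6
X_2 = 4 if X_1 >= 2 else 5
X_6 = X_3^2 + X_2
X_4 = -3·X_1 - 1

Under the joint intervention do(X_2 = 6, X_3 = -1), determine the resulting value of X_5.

57

Under do(X_2 = 6, X_3 = -1), each intervened variable's structural equation is replaced by its fixed value.
X_4 = -3·X_1 - 1  [with X_1=6]  = -19
X_5 = -X_2 - 3·X_4 + 6  [with X_2=6, X_4=-19]  = 57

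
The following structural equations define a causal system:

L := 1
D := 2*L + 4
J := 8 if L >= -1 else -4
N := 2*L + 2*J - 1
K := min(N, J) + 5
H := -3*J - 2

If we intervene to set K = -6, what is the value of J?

8

do(K=-6) replaces the equation K := min(N, J) + 5 with the constant K = -6.
J is not downstream of the intervention, so its value is determined by the original equations.
J = 8 if L >= -1 else -4  [with L=1]  = 8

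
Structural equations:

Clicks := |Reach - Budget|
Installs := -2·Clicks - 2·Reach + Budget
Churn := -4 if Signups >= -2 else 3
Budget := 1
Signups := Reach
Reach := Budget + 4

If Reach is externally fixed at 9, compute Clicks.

8

The intervention breaks the incoming arrows to Reach: Reach := Budget + 4 no longer applies, and Reach = 9.
Clicks = |Reach - Budget|  [with Reach=9, Budget=1]  = 8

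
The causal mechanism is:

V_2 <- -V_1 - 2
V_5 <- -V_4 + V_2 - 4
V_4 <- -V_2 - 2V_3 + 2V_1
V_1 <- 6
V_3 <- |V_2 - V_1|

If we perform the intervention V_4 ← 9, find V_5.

Intervening sets V_4 = 9 and removes its equation (V_4 <- -V_2 - 2V_3 + 2V_1).
V_2 = -V_1 - 2  [with V_1=6]  = -8
V_5 = -V_4 + V_2 - 4  [with V_4=9, V_2=-8]  = -21

-21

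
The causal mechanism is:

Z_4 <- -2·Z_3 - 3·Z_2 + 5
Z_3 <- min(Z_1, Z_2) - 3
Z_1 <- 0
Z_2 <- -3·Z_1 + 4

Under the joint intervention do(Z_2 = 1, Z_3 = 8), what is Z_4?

-14

Setting Z_2 = 1, Z_3 = 8 by intervention discards those variables' equations.
Z_4 = -2·Z_3 - 3·Z_2 + 5  [with Z_3=8, Z_2=1]  = -14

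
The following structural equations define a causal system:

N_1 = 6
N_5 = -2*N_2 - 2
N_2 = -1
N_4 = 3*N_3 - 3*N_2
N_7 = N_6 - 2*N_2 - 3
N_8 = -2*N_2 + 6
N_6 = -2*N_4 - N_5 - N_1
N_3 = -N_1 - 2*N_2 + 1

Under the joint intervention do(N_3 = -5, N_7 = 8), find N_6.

Under do(N_3 = -5, N_7 = 8), each intervened variable's structural equation is replaced by its fixed value.
N_4 = 3*N_3 - 3*N_2  [with N_3=-5, N_2=-1]  = -12
N_5 = -2*N_2 - 2  [with N_2=-1]  = 0
N_6 = -2*N_4 - N_5 - N_1  [with N_4=-12, N_5=0, N_1=6]  = 18

18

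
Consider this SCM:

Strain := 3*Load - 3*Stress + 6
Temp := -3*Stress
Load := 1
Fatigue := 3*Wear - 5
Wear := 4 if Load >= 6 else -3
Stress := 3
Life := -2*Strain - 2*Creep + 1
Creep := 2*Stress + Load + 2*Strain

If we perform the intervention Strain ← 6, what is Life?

The intervention breaks the incoming arrows to Strain: Strain := 3*Load - 3*Stress + 6 no longer applies, and Strain = 6.
Creep = 2*Stress + Load + 2*Strain  [with Stress=3, Load=1, Strain=6]  = 19
Life = -2*Strain - 2*Creep + 1  [with Strain=6, Creep=19]  = -49

-49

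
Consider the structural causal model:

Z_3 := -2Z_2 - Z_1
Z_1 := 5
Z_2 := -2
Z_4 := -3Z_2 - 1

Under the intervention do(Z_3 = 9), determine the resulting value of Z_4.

5

The intervention breaks the incoming arrows to Z_3: Z_3 := -2Z_2 - Z_1 no longer applies, and Z_3 = 9.
Z_4 is not downstream of the intervention, so its value is determined by the original equations.
Z_4 = -3Z_2 - 1  [with Z_2=-2]  = 5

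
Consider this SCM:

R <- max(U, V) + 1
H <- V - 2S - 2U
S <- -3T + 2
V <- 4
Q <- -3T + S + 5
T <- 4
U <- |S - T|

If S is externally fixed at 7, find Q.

The intervention breaks the incoming arrows to S: S <- -3T + 2 no longer applies, and S = 7.
Q = -3T + S + 5  [with T=4, S=7]  = 0

0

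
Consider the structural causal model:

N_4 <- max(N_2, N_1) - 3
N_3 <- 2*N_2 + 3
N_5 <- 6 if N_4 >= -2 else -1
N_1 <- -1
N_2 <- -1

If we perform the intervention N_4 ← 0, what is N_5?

Intervening sets N_4 = 0 and removes its equation (N_4 <- max(N_2, N_1) - 3).
N_5 = 6 if N_4 >= -2 else -1  [with N_4=0]  = 6

6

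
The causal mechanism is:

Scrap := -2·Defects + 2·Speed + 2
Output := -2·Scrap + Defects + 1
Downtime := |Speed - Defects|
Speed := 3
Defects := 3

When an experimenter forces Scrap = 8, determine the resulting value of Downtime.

do(Scrap=8) replaces the equation Scrap := -2·Defects + 2·Speed + 2 with the constant Scrap = 8.
Downtime is not downstream of the intervention, so its value is determined by the original equations.
Downtime = |Speed - Defects|  [with Speed=3, Defects=3]  = 0

0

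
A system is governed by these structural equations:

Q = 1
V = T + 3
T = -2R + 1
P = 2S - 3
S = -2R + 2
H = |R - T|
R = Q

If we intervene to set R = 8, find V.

do(R=8) replaces the equation R = Q with the constant R = 8.
T = -2R + 1  [with R=8]  = -15
V = T + 3  [with T=-15]  = -12

-12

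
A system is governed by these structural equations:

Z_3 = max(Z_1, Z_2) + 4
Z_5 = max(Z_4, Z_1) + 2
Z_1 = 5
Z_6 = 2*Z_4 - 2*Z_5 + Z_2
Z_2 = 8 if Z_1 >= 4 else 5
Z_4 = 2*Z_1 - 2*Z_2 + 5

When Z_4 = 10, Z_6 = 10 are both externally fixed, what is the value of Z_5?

12

Setting Z_4 = 10, Z_6 = 10 by intervention discards those variables' equations.
Z_5 = max(Z_4, Z_1) + 2  [with Z_4=10, Z_1=5]  = 12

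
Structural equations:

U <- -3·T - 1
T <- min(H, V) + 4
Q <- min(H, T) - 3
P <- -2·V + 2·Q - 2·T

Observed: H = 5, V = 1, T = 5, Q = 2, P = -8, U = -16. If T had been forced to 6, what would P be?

do(T=6) replaces the equation T <- min(H, V) + 4 with the constant T = 6.
Q = min(H, T) - 3  [with H=5, T=6]  = 2
P = -2·V + 2·Q - 2·T  [with V=1, Q=2, T=6]  = -10

-10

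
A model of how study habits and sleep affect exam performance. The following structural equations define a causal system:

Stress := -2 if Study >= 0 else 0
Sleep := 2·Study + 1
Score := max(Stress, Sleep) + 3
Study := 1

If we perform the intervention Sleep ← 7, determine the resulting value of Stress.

-2

The intervention breaks the incoming arrows to Sleep: Sleep := 2·Study + 1 no longer applies, and Sleep = 7.
Since Stress is not a descendant of the intervened variable, it is unaffected.
Stress = -2 if Study >= 0 else 0  [with Study=1]  = -2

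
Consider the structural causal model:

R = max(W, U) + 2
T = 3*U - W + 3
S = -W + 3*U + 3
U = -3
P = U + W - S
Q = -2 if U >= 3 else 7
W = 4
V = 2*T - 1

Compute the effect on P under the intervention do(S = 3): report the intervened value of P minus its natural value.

do(S=3) replaces the equation S = -W + 3*U + 3 with the constant S = 3.
P = U + W - S  [with U=-3, W=4, S=3]  = -2
Without intervention: S = -W + 3*U + 3  [with W=4, U=-3]  = -10; P = U + W - S  [with U=-3, W=4, S=-10]  = 11.
Change = -2 − 11 = -13.

-13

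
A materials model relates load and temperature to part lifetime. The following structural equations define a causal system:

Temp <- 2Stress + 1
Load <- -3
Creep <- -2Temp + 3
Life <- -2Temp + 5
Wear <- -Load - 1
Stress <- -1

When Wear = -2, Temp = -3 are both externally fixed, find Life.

The joint intervention fixes Wear = -2, Temp = -3, removing each variable's own equation.
Life = -2Temp + 5  [with Temp=-3]  = 11

11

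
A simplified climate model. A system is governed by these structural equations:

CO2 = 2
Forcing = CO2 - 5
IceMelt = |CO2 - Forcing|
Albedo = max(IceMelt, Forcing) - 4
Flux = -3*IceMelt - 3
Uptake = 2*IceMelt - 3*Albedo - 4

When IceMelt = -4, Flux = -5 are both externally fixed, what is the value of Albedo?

-7

The joint intervention fixes IceMelt = -4, Flux = -5, removing each variable's own equation.
Forcing = CO2 - 5  [with CO2=2]  = -3
Albedo = max(IceMelt, Forcing) - 4  [with IceMelt=-4, Forcing=-3]  = -7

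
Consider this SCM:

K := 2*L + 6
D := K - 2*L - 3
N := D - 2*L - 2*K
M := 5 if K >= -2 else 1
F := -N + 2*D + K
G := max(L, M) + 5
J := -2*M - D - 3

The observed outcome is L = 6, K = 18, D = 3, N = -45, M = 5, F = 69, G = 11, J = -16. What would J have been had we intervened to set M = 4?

do(M=4) replaces the equation M := 5 if K >= -2 else 1 with the constant M = 4.
K = 2*L + 6  [with L=6]  = 18
D = K - 2*L - 3  [with K=18, L=6]  = 3
J = -2*M - D - 3  [with M=4, D=3]  = -14

-14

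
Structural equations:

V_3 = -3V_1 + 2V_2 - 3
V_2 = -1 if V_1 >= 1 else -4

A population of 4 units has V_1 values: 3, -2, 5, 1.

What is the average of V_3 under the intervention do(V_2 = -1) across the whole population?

Under do(V_2=-1), V_2's equation is replaced by V_2=-1 for every unit. Per-unit V_3: -14, 1, -20, -8. Mean = -10.25.

-10.25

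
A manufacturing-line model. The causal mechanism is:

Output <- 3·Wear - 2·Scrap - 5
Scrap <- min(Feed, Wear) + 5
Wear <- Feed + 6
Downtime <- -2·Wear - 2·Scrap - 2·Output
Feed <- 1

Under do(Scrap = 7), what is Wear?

Under do(Scrap=7), the mechanism Scrap <- min(Feed, Wear) + 5 is discarded; Scrap is fixed at 7.
Since Wear is not a descendant of the intervened variable, it is unaffected.
Wear = Feed + 6  [with Feed=1]  = 7

7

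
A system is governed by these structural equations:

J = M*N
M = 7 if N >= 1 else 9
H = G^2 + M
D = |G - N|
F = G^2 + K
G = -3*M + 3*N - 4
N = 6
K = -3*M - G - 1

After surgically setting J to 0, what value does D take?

13

Under do(J=0), the mechanism J = M*N is discarded; J is fixed at 0.
Since D is not a descendant of the intervened variable, it is unaffected.
M = 7 if N >= 1 else 9  [with N=6]  = 7
G = -3*M + 3*N - 4  [with M=7, N=6]  = -7
D = |G - N|  [with G=-7, N=6]  = 13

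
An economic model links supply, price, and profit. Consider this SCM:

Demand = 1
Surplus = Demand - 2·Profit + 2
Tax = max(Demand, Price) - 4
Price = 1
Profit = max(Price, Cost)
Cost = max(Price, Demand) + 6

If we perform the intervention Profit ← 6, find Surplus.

The intervention breaks the incoming arrows to Profit: Profit = max(Price, Cost) no longer applies, and Profit = 6.
Surplus = Demand - 2·Profit + 2  [with Demand=1, Profit=6]  = -9

-9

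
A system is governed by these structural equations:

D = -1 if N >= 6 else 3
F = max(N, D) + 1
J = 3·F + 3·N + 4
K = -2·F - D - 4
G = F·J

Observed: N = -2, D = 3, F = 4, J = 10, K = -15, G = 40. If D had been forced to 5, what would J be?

16

Under do(D=5), the mechanism D = -1 if N >= 6 else 3 is discarded; D is fixed at 5.
F = max(N, D) + 1  [with N=-2, D=5]  = 6
J = 3·F + 3·N + 4  [with F=6, N=-2]  = 16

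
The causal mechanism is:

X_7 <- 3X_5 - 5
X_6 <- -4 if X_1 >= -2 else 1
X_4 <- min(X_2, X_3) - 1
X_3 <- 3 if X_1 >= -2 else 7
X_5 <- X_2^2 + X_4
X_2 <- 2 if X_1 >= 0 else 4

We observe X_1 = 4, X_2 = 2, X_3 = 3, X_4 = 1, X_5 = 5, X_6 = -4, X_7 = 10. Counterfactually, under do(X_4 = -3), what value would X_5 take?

Intervening sets X_4 = -3 and removes its equation (X_4 <- min(X_2, X_3) - 1).
X_2 = 2 if X_1 >= 0 else 4  [with X_1=4]  = 2
X_5 = X_2^2 + X_4  [with X_2=2, X_4=-3]  = 1

1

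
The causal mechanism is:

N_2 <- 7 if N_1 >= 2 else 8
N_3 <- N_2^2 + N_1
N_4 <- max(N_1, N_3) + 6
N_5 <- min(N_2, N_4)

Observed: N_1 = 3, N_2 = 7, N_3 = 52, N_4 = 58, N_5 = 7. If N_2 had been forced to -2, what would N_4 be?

Under do(N_2=-2), the mechanism N_2 <- 7 if N_1 >= 2 else 8 is discarded; N_2 is fixed at -2.
N_3 = N_2^2 + N_1  [with N_2=-2, N_1=3]  = 7
N_4 = max(N_1, N_3) + 6  [with N_1=3, N_3=7]  = 13

13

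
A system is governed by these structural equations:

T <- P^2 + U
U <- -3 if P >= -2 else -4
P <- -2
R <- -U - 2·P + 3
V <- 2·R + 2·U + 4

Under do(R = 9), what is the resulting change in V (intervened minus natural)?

-2

The intervention breaks the incoming arrows to R: R <- -U - 2·P + 3 no longer applies, and R = 9.
U = -3 if P >= -2 else -4  [with P=-2]  = -3
V = 2·R + 2·U + 4  [with R=9, U=-3]  = 16
Without intervention: U = -3 if P >= -2 else -4  [with P=-2]  = -3; R = -U - 2·P + 3  [with U=-3, P=-2]  = 10; V = 2·R + 2·U + 4  [with R=10, U=-3]  = 18.
Change = 16 − 18 = -2.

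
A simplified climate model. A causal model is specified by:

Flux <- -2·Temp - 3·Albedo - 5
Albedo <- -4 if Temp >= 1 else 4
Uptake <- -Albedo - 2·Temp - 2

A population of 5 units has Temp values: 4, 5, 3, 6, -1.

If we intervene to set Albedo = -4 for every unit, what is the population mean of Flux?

0.2

The intervention sets Albedo=-4 in all 5 units regardless of Temp. Recomputing Flux per unit gives -1, -3, 1, -5, 9; average 0.2.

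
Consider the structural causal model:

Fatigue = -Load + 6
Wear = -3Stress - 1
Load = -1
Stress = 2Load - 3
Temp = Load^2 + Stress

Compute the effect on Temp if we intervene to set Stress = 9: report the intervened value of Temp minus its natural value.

The intervention breaks the incoming arrows to Stress: Stress = 2Load - 3 no longer applies, and Stress = 9.
Temp = Load^2 + Stress  [with Load=-1, Stress=9]  = 10
Without intervention: Stress = 2Load - 3  [with Load=-1]  = -5; Temp = Load^2 + Stress  [with Load=-1, Stress=-5]  = -4.
Change = 10 − (-4) = 14.

14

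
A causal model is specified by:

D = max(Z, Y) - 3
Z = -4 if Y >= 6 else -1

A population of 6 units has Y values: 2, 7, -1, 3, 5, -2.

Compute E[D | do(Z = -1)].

The intervention sets Z=-1 in all 6 units regardless of Y. Recomputing D per unit gives -1, 4, -4, 0, 2, -4; average -0.5.

-0.5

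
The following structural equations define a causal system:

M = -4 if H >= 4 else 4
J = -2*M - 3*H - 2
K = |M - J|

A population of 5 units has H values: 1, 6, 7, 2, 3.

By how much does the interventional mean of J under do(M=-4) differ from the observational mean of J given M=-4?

8.1

The intervention sets M=-4 in all 5 units regardless of H. Recomputing J per unit gives 3, -12, -15, 0, -3; average -5.4.
E[J|M=-4] averages over only the 2 units with M=-4 (H = 6, 7): J = -12, -15, mean -13.5.
Difference = -5.4 − (-13.5) = 8.1.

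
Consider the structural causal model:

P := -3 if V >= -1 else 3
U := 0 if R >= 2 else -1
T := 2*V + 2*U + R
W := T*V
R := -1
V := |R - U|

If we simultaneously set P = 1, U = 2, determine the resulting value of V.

3

Setting P = 1, U = 2 by intervention discards those variables' equations.
V = |R - U|  [with R=-1, U=2]  = 3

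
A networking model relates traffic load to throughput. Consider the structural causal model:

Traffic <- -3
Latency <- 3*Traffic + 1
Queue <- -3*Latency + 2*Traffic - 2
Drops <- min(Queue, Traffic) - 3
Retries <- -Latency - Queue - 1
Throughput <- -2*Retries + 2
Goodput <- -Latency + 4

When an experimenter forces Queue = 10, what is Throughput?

The intervention breaks the incoming arrows to Queue: Queue <- -3*Latency + 2*Traffic - 2 no longer applies, and Queue = 10.
Latency = 3*Traffic + 1  [with Traffic=-3]  = -8
Retries = -Latency - Queue - 1  [with Latency=-8, Queue=10]  = -3
Throughput = -2*Retries + 2  [with Retries=-3]  = 8

8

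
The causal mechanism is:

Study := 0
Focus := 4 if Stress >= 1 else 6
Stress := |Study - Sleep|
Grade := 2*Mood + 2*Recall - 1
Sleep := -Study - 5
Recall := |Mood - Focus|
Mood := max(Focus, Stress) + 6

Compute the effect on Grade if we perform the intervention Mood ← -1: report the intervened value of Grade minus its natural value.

-28

Under do(Mood=-1), the mechanism Mood := max(Focus, Stress) + 6 is discarded; Mood is fixed at -1.
Sleep = -Study - 5  [with Study=0]  = -5
Stress = |Study - Sleep|  [with Study=0, Sleep=-5]  = 5
Focus = 4 if Stress >= 1 else 6  [with Stress=5]  = 4
Recall = |Mood - Focus|  [with Mood=-1, Focus=4]  = 5
Grade = 2*Mood + 2*Recall - 1  [with Mood=-1, Recall=5]  = 7
Without intervention: Sleep = -Study - 5  [with Study=0]  = -5; Stress = |Study - Sleep|  [with Study=0, Sleep=-5]  = 5; Focus = 4 if Stress >= 1 else 6  [with Stress=5]  = 4; Mood = max(Focus, Stress) + 6  [with Focus=4, Stress=5]  = 11; Recall = |Mood - Focus|  [with Mood=11, Focus=4]  = 7; Grade = 2*Mood + 2*Recall - 1  [with Mood=11, Recall=7]  = 35.
Change = 7 − 35 = -28.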